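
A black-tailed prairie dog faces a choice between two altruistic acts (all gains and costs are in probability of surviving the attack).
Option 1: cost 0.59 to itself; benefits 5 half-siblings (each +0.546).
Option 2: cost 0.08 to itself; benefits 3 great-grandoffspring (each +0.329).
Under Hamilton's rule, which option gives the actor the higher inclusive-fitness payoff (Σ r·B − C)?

Option 1

Option 1: r to a half-sibling = 0.25.
Option 1: Σ r·B − C = (5·0.25·0.546) − 0.59 = 0.0925.
Option 2: r to a great-grandoffspring = 0.125.
Option 2: Σ r·B − C = (3·0.125·0.329) − 0.08 = 0.043375.
Option 1 has the higher net inclusive-fitness payoff.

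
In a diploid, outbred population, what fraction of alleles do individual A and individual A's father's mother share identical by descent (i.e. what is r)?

0.25

Each parent–offspring link contributes a factor of 1/2, and independent paths through distinct common ancestors add.
Two parent–offspring links: r = (1/2)^2 = 1/4.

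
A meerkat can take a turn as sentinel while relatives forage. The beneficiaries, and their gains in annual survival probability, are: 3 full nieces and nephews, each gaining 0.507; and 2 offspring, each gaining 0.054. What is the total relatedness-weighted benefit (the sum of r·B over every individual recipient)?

r to a full niece or nephew = 0.25 (full aunt/uncle↔niece/nephew: two paths of length 3 through the shared grandparent pair: r = 2·(1/2)^3 = 1/4).
r to an offspring = 1/2 (one parent–offspring link: r = (1/2)^1 = 1/2).
Summing one r·B term per recipient: 3·0.25·0.507 + 2·0.5·0.054 = 0.43425.

0.43425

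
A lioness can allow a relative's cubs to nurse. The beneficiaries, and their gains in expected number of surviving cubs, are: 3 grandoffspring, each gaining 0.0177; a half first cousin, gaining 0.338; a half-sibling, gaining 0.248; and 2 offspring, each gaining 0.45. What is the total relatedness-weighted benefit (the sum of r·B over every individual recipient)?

0.5464

r to a grandoffspring = 1/4 (two parent–offspring links: r = (1/2)^2 = 1/4).
r to a half first cousin = 0.0625 (half first cousins share one grandparent — one path of length 4: r = (1/2)^4 = 1/16).
r to a half-sibling = 1/4 (half-sibs share one parent — one path of length 2: r = (1/2)^2 = 1/4).
r to an offspring = 1/2 (one parent–offspring link: r = (1/2)^1 = 1/2).
Summing one r·B term per recipient: 3·0.25·0.0177 + 1·0.0625·0.338 + 1·0.25·0.248 + 2·0.5·0.45 = 0.5464.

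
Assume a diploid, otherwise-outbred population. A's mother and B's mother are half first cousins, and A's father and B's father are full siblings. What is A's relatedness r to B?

Relatedness sums over independent paths through distinct common ancestors.
A and B are related in two ways: half second cousins through their mothers (r = 1/64) and first cousins through their fathers (r = 1/8).
r = 1/64 + 1/8 = 0.140625.

0.140625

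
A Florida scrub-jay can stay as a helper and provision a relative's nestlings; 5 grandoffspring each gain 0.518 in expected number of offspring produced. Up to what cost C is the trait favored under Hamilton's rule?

0.6475

r to a grandoffspring = 0.25 (two parent–offspring links: r = (1/2)^2 = 1/4).
Hamilton's rule: n·r·B > C, so the trait is favored while C < n·r·B = 5·0.25·0.518 = 0.6475.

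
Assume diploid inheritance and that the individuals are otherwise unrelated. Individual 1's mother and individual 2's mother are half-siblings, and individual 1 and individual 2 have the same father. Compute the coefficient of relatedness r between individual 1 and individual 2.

0.3125

Wright's path rule: contributions from independent ancestry routes add.
Individual 1 and individual 2 are related in two ways: half first cousins through their mothers (r = 1/16) and half-sibs through their shared father (r = 1/4).
r = 1/16 + 1/4 = 0.3125.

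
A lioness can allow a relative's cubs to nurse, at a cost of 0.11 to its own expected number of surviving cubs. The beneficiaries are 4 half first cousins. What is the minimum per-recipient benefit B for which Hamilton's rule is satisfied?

0.44

r to a half first cousin = 1/16 (half first cousins share one grandparent — one path of length 4: r = (1/2)^4 = 1/16).
Hamilton's rule with n recipients of equal r: n·r·B > C, so B > C/(n·r) = 0.11/(4·0.0625) = 0.44.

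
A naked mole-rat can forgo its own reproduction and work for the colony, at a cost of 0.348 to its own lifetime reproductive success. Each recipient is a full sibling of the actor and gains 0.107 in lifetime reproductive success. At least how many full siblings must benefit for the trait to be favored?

r to a full sibling = 1/2 (full sibs share both parents — two paths of length 2: r = 2·(1/2)^2 = 1/2).
Hamilton's rule: n·r·B > C  ⇒  n > C/(r·B) = 0.348/(0.5·0.107) = 6.505.
The smallest integer exceeding 6.505 is 7.

7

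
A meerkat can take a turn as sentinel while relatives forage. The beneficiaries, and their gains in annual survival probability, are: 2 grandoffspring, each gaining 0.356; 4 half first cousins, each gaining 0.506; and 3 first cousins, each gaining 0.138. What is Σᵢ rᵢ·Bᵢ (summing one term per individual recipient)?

r to a grandoffspring = 0.25 (two parent–offspring links: r = (1/2)^2 = 1/4).
r to a half first cousin = 1/16 (half first cousins share one grandparent — one path of length 4: r = (1/2)^4 = 1/16).
r to a first cousin = 1/8 (first cousins share one grandparent pair — two paths of length 4: r = 2·(1/2)^4 = 1/8).
Summing one r·B term per recipient: 2·0.25·0.356 + 4·0.0625·0.506 + 3·0.125·0.138 = 0.35625.

0.35625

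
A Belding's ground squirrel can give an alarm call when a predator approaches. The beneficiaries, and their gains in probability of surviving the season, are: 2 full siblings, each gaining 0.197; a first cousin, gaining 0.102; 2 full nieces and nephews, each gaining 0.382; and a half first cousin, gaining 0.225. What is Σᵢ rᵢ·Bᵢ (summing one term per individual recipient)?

r to a full sibling = 1/2 (full sibs share both parents — two paths of length 2: r = 2·(1/2)^2 = 1/2).
r to a first cousin = 1/8 (first cousins share one grandparent pair — two paths of length 4: r = 2·(1/2)^4 = 1/8).
r to a full niece or nephew = 1/4 (full aunt/uncle↔niece/nephew: two paths of length 3 through the shared grandparent pair: r = 2·(1/2)^3 = 1/4).
r to a half first cousin = 0.0625 (half first cousins share one grandparent — one path of length 4: r = (1/2)^4 = 1/16).
Summing one r·B term per recipient: 2·0.5·0.197 + 1·0.125·0.102 + 2·0.25·0.382 + 1·0.0625·0.225 = 0.4148125.

0.4148125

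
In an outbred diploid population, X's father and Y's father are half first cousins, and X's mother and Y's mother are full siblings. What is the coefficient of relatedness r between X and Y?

With two independent routes of shared ancestry, r is the sum of the two contributions.
X and Y are related in two ways: half second cousins through their fathers (r = 1/64) and first cousins through their mothers (r = 1/8).
r = 1/64 + 1/8 = 0.140625.

0.140625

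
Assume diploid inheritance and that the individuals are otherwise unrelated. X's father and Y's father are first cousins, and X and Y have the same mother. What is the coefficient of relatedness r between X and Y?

0.28125

Relatedness sums over independent paths through distinct common ancestors.
X and Y are related in two ways: second cousins through their fathers (r = 1/32) and half-sibs through their shared mother (r = 1/4).
r = 1/32 + 1/4 = 9/32 = 0.28125.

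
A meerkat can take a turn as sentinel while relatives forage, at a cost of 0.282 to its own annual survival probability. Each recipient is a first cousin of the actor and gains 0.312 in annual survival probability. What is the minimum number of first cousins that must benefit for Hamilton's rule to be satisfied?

8

r to a first cousin = 1/8 (first cousins share one grandparent pair — two paths of length 4: r = 2·(1/2)^4 = 1/8).
Hamilton's rule: n·r·B > C  ⇒  n > C/(r·B) = 0.282/(0.125·0.312) = 7.231.
The smallest integer exceeding 7.231 is 8.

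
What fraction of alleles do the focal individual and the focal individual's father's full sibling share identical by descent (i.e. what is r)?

Each parent–offspring link contributes a factor of 1/2, and independent paths through distinct common ancestors add.
Full aunt/uncle↔niece/nephew: two paths of length 3 through the shared grandparent pair: r = 2·(1/2)^3 = 1/4.

0.25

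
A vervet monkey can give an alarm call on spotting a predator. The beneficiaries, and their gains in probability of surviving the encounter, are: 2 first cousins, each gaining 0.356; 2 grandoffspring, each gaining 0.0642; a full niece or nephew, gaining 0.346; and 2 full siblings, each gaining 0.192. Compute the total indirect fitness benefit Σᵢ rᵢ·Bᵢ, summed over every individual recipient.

0.3996

r to a first cousin = 0.125 (first cousins share one grandparent pair — two paths of length 4: r = 2·(1/2)^4 = 1/8).
r to a grandoffspring = 0.25 (two parent–offspring links: r = (1/2)^2 = 1/4).
r to a full niece or nephew = 0.25 (full aunt/uncle↔niece/nephew: two paths of length 3 through the shared grandparent pair: r = 2·(1/2)^3 = 1/4).
r to a full sibling = 0.5 (full sibs share both parents — two paths of length 2: r = 2·(1/2)^2 = 1/2).
Summing one r·B term per recipient: 2·0.125·0.356 + 2·0.25·0.0642 + 1·0.25·0.346 + 2·0.5·0.192 = 0.3996.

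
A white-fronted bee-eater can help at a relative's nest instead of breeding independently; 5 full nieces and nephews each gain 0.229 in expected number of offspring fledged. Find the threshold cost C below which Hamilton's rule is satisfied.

0.28625

r to a full niece or nephew = 0.25 (full aunt/uncle↔niece/nephew: two paths of length 3 through the shared grandparent pair: r = 2·(1/2)^3 = 1/4).
Hamilton's rule: n·r·B > C, so the trait is favored while C < n·r·B = 5·0.25·0.229 = 0.28625.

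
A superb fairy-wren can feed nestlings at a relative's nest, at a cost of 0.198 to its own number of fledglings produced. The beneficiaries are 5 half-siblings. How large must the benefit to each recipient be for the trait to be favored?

r to a half-sibling = 1/4 (half-sibs share one parent — one path of length 2: r = (1/2)^2 = 1/4).
Hamilton's rule with n recipients of equal r: n·r·B > C, so B > C/(n·r) = 0.198/(5·0.25) = 0.1584.

0.1584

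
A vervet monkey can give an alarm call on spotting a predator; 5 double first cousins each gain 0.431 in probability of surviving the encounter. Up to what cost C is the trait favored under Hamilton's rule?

0.53875

r to a double first cousin = 1/4 (double first cousins share both grandparent pairs — four paths of length 4: r = 4·(1/2)^4 = 1/4).
Hamilton's rule: n·r·B > C, so the trait is favored while C < n·r·B = 5·0.25·0.431 = 0.53875.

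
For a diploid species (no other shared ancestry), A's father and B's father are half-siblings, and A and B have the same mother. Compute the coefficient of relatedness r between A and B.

With two independent routes of shared ancestry, r is the sum of the two contributions.
A and B are related in two ways: half first cousins through their fathers (r = 1/16) and half-sibs through their shared mother (r = 1/4).
r = 1/16 + 1/4 = 0.3125.

0.3125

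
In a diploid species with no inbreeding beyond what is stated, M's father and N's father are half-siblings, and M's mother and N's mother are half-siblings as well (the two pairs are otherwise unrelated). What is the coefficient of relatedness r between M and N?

0.125

Wright's path rule: contributions from independent ancestry routes add.
M and N are related in two ways: half first cousins through their fathers (r = 1/16) and half first cousins through their mothers (r = 1/16).
r = 1/16 + 1/16 = 1/8 = 0.125.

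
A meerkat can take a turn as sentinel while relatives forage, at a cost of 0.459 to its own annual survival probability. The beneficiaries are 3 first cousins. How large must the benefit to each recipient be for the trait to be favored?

r to a first cousin = 1/8 (first cousins share one grandparent pair — two paths of length 4: r = 2·(1/2)^4 = 1/8).
Hamilton's rule with n recipients of equal r: n·r·B > C, so B > C/(n·r) = 0.459/(3·0.125) = 1.224.

1.224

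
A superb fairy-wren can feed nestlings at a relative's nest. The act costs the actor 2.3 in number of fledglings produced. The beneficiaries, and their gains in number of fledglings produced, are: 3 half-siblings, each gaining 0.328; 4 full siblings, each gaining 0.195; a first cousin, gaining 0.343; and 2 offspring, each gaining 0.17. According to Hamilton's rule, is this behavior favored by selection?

No

Hamilton's rule: the trait is favored when the sum of r·B over every recipient exceeds the actor's cost C.
r to a half-sibling = 1/4 (half-sibs share one parent — one path of length 2: r = (1/2)^2 = 1/4).
r to a full sibling = 0.5 (full sibs share both parents — two paths of length 2: r = 2·(1/2)^2 = 1/2).
r to a first cousin = 1/8 (first cousins share one grandparent pair — two paths of length 4: r = 2·(1/2)^4 = 1/8).
r to an offspring = 1/2 (one parent–offspring link: r = (1/2)^1 = 1/2).
Summing one r·B term per recipient: 3·0.25·0.328 + 4·0.5·0.195 + 1·0.125·0.343 + 2·0.5·0.17 = 0.848875.
0.848875 < 2.3: the indirect benefit is less than the cost.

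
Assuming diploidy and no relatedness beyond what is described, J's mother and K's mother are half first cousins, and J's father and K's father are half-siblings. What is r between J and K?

0.078125

With two independent routes of shared ancestry, r is the sum of the two contributions.
J and K are related in two ways: half second cousins through their mothers (r = 1/64) and half first cousins through their fathers (r = 1/16).
r = 1/64 + 1/16 = 0.078125.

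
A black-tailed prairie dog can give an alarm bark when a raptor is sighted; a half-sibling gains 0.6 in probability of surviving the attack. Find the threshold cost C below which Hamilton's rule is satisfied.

r to a half-sibling = 1/4 (half-sibs share one parent — one path of length 2: r = (1/2)^2 = 1/4).
Hamilton's rule: n·r·B > C, so the trait is favored while C < n·r·B = 1·0.25·0.6 = 0.15.

0.15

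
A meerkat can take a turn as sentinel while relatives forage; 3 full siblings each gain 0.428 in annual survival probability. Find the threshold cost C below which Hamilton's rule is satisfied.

0.642

r to a full sibling = 0.5 (full sibs share both parents — two paths of length 2: r = 2·(1/2)^2 = 1/2).
Hamilton's rule: n·r·B > C, so the trait is favored while C < n·r·B = 3·0.5·0.428 = 0.642.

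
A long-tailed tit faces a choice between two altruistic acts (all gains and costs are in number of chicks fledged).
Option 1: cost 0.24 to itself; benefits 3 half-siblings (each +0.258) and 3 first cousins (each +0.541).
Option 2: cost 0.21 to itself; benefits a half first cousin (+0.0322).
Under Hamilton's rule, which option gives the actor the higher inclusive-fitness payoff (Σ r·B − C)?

Option 1

Option 1: r to a half-sibling = 0.25.
Option 1: r to a first cousin = 0.125.
Option 1: Σ r·B − C = (3·0.25·0.258 + 3·0.125·0.541) − 0.24 = 0.156375.
Option 2: r to a half first cousin = 0.0625.
Option 2: Σ r·B − C = (1·0.0625·0.0322) − 0.21 = -0.2079875.
Option 1 has the higher net inclusive-fitness payoff.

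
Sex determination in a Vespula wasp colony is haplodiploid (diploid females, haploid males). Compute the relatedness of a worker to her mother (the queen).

One meiotic link between diploid queen and diploid daughter: r = 1/2.

0.5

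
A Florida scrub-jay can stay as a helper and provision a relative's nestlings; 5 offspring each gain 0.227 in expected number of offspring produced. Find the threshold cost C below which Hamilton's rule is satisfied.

r to an offspring = 1/2 (one parent–offspring link: r = (1/2)^1 = 1/2).
Hamilton's rule: n·r·B > C, so the trait is favored while C < n·r·B = 5·0.5·0.227 = 0.5675.

0.5675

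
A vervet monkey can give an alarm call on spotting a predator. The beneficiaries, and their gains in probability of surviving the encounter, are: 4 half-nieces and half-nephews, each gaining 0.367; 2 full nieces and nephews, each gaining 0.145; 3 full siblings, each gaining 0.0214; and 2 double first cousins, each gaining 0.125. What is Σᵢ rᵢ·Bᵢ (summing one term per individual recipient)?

r to a half-niece or half-nephew = 1/8 (half-aunt/uncle↔niece/nephew: one path of length 3: r = (1/2)^3 = 1/8).
r to a full niece or nephew = 1/4 (full aunt/uncle↔niece/nephew: two paths of length 3 through the shared grandparent pair: r = 2·(1/2)^3 = 1/4).
r to a full sibling = 1/2 (full sibs share both parents — two paths of length 2: r = 2·(1/2)^2 = 1/2).
r to a double first cousin = 1/4 (double first cousins share both grandparent pairs — four paths of length 4: r = 4·(1/2)^4 = 1/4).
Summing one r·B term per recipient: 4·0.125·0.367 + 2·0.25·0.145 + 3·0.5·0.0214 + 2·0.25·0.125 = 0.3506.

0.3506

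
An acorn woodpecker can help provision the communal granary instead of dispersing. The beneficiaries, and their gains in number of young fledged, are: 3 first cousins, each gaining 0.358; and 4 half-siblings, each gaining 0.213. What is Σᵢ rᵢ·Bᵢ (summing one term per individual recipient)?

r to a first cousin = 1/8 (first cousins share one grandparent pair — two paths of length 4: r = 2·(1/2)^4 = 1/8).
r to a half-sibling = 1/4 (half-sibs share one parent — one path of length 2: r = (1/2)^2 = 1/4).
Summing one r·B term per recipient: 3·0.125·0.358 + 4·0.25·0.213 = 0.34725.

0.34725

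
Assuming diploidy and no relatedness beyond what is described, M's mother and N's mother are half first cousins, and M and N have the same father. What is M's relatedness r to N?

With two independent routes of shared ancestry, r is the sum of the two contributions.
M and N are related in two ways: half second cousins through their mothers (r = 1/64) and half-sibs through their shared father (r = 1/4).
r = 1/64 + 1/4 = 0.265625.

0.265625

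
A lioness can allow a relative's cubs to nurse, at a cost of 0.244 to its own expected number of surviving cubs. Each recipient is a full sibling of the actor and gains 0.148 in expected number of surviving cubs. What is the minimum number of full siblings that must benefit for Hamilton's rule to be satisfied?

r to a full sibling = 0.5 (full sibs share both parents — two paths of length 2: r = 2·(1/2)^2 = 1/2).
Hamilton's rule: n·r·B > C  ⇒  n > C/(r·B) = 0.244/(0.5·0.148) = 3.297.
The smallest integer exceeding 3.297 is 4.

4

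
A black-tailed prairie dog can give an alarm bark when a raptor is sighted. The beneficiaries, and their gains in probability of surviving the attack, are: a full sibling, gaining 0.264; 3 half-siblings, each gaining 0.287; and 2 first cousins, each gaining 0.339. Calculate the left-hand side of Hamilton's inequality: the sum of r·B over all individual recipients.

0.432

r to a full sibling = 1/2 (full sibs share both parents — two paths of length 2: r = 2·(1/2)^2 = 1/2).
r to a half-sibling = 0.25 (half-sibs share one parent — one path of length 2: r = (1/2)^2 = 1/4).
r to a first cousin = 1/8 (first cousins share one grandparent pair — two paths of length 4: r = 2·(1/2)^4 = 1/8).
Summing one r·B term per recipient: 1·0.5·0.264 + 3·0.25·0.287 + 2·0.125·0.339 = 0.432.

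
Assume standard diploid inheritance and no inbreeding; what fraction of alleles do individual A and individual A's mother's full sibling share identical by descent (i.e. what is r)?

0.25

Each parent–offspring link contributes a factor of 1/2, and independent paths through distinct common ancestors add.
Full aunt/uncle↔niece/nephew: two paths of length 3 through the shared grandparent pair: r = 2·(1/2)^3 = 1/4.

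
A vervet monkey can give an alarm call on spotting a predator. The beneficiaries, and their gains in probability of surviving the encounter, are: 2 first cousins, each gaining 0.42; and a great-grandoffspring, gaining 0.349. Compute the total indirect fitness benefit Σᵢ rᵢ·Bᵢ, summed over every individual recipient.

0.148625

r to a first cousin = 0.125 (first cousins share one grandparent pair — two paths of length 4: r = 2·(1/2)^4 = 1/8).
r to a great-grandoffspring = 0.125 (three parent–offspring links: r = (1/2)^3 = 1/8).
Summing one r·B term per recipient: 2·0.125·0.42 + 1·0.125·0.349 = 0.148625.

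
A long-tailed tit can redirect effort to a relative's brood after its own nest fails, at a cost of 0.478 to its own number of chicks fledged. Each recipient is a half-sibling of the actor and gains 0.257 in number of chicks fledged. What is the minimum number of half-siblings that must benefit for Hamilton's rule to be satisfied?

8

r to a half-sibling = 1/4 (half-sibs share one parent — one path of length 2: r = (1/2)^2 = 1/4).
Hamilton's rule: n·r·B > C  ⇒  n > C/(r·B) = 0.478/(0.25·0.257) = 7.44.
The smallest integer exceeding 7.44 is 8.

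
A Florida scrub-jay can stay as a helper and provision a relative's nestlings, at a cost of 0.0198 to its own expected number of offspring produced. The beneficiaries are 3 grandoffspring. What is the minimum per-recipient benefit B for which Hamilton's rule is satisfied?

r to a grandoffspring = 1/4 (two parent–offspring links: r = (1/2)^2 = 1/4).
Hamilton's rule with n recipients of equal r: n·r·B > C, so B > C/(n·r) = 0.0198/(3·0.25) = 0.0264.

0.0264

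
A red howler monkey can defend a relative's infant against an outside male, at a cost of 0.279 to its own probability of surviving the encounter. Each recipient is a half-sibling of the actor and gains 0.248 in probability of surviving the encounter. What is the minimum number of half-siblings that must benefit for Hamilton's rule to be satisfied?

5

r to a half-sibling = 0.25 (half-sibs share one parent — one path of length 2: r = (1/2)^2 = 1/4).
Hamilton's rule: n·r·B > C  ⇒  n > C/(r·B) = 0.279/(0.25·0.248) = 4.5.
The smallest integer exceeding 4.5 is 5.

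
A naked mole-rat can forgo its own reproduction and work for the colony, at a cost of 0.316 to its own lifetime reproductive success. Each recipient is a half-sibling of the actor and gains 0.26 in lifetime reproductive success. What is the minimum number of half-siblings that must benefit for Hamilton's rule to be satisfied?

5

r to a half-sibling = 1/4 (half-sibs share one parent — one path of length 2: r = (1/2)^2 = 1/4).
Hamilton's rule: n·r·B > C  ⇒  n > C/(r·B) = 0.316/(0.25·0.26) = 4.862.
The smallest integer exceeding 4.862 is 5.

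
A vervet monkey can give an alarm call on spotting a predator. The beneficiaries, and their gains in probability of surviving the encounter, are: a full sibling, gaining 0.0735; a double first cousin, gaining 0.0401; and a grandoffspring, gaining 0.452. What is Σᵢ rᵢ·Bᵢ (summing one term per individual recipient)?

r to a full sibling = 1/2 (full sibs share both parents — two paths of length 2: r = 2·(1/2)^2 = 1/2).
r to a double first cousin = 0.25 (double first cousins share both grandparent pairs — four paths of length 4: r = 4·(1/2)^4 = 1/4).
r to a grandoffspring = 1/4 (two parent–offspring links: r = (1/2)^2 = 1/4).
Summing one r·B term per recipient: 1·0.5·0.0735 + 1·0.25·0.0401 + 1·0.25·0.452 = 0.159775.

0.159775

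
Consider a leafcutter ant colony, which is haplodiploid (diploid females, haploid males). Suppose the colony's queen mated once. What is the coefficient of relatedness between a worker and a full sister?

0.75

Haplodiploid full sisters inherit their father's entire haploid genome identically (contributing 1/2) and on average half of their mother's contribution (1/2 · 1/2 = 1/4); r = 1/2 + 1/4 = 3/4.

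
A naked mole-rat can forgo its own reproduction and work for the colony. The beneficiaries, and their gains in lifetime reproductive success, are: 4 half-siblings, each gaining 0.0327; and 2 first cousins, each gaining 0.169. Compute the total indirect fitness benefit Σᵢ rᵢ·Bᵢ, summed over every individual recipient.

0.07495

r to a half-sibling = 1/4 (half-sibs share one parent — one path of length 2: r = (1/2)^2 = 1/4).
r to a first cousin = 1/8 (first cousins share one grandparent pair — two paths of length 4: r = 2·(1/2)^4 = 1/8).
Summing one r·B term per recipient: 4·0.25·0.0327 + 2·0.125·0.169 = 0.07495.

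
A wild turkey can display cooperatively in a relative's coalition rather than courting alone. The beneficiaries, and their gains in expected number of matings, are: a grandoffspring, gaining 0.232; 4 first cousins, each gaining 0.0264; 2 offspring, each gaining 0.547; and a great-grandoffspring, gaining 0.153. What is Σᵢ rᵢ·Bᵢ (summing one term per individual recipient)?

r to a grandoffspring = 1/4 (two parent–offspring links: r = (1/2)^2 = 1/4).
r to a first cousin = 0.125 (first cousins share one grandparent pair — two paths of length 4: r = 2·(1/2)^4 = 1/8).
r to an offspring = 0.5 (one parent–offspring link: r = (1/2)^1 = 1/2).
r to a great-grandoffspring = 1/8 (three parent–offspring links: r = (1/2)^3 = 1/8).
Summing one r·B term per recipient: 1·0.25·0.232 + 4·0.125·0.0264 + 2·0.5·0.547 + 1·0.125·0.153 = 0.637325.

0.637325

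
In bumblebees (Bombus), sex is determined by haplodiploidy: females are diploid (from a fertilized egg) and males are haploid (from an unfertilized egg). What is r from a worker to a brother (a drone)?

0.25

Her haploid brother carries none of their father's genes and a random half of their mother's genome; that half matches the maternal half of her own genome with probability 1/2: r = 1/2 · 1/2 = 1/4.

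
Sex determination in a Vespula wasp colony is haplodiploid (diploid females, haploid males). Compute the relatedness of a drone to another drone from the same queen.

Haploid brothers each carry a random half of the queen's diploid genome, so on average they share half: r = 1/2.

0.5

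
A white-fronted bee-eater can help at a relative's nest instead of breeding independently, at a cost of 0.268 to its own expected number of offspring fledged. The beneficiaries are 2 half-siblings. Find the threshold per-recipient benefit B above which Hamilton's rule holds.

0.536

r to a half-sibling = 0.25 (half-sibs share one parent — one path of length 2: r = (1/2)^2 = 1/4).
Hamilton's rule with n recipients of equal r: n·r·B > C, so B > C/(n·r) = 0.268/(2·0.25) = 0.536.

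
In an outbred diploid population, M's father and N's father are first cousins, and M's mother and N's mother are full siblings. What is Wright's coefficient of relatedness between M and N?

0.15625

Independent pedigree routes through distinct common ancestors add.
M and N are related in two ways: second cousins through their fathers (r = 1/32) and first cousins through their mothers (r = 1/8).
r = 1/32 + 1/8 = 5/32 = 0.15625.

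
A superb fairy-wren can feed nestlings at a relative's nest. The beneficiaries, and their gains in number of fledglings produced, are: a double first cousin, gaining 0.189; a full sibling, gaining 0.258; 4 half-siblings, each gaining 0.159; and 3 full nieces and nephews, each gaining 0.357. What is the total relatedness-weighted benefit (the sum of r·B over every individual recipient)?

r to a double first cousin = 1/4 (double first cousins share both grandparent pairs — four paths of length 4: r = 4·(1/2)^4 = 1/4).
r to a full sibling = 0.5 (full sibs share both parents — two paths of length 2: r = 2·(1/2)^2 = 1/2).
r to a half-sibling = 0.25 (half-sibs share one parent — one path of length 2: r = (1/2)^2 = 1/4).
r to a full niece or nephew = 1/4 (full aunt/uncle↔niece/nephew: two paths of length 3 through the shared grandparent pair: r = 2·(1/2)^3 = 1/4).
Summing one r·B term per recipient: 1·0.25·0.189 + 1·0.5·0.258 + 4·0.25·0.159 + 3·0.25·0.357 = 0.603.

0.603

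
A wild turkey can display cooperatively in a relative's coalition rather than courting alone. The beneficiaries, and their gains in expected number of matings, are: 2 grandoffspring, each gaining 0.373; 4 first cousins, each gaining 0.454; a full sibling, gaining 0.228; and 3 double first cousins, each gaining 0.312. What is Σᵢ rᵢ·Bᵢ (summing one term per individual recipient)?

0.7615

r to a grandoffspring = 0.25 (two parent–offspring links: r = (1/2)^2 = 1/4).
r to a first cousin = 0.125 (first cousins share one grandparent pair — two paths of length 4: r = 2·(1/2)^4 = 1/8).
r to a full sibling = 1/2 (full sibs share both parents — two paths of length 2: r = 2·(1/2)^2 = 1/2).
r to a double first cousin = 0.25 (double first cousins share both grandparent pairs — four paths of length 4: r = 4·(1/2)^4 = 1/4).
Summing one r·B term per recipient: 2·0.25·0.373 + 4·0.125·0.454 + 1·0.5·0.228 + 3·0.25·0.312 = 0.7615.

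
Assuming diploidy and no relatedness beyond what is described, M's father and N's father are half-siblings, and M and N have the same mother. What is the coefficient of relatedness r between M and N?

Wright's path rule: contributions from independent ancestry routes add.
M and N are related in two ways: half first cousins through their fathers (r = 1/16) and half-sibs through their shared mother (r = 1/4).
r = 1/16 + 1/4 = 5/16 = 0.3125.

0.3125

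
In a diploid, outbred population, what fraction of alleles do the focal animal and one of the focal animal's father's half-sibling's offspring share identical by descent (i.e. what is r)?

Each parent–offspring link contributes a factor of 1/2, and independent paths through distinct common ancestors add.
Half first cousins share one grandparent — one path of length 4: r = (1/2)^4 = 1/16.

0.0625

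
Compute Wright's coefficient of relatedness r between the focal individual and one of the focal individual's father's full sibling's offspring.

Each parent–offspring link contributes a factor of 1/2, and independent paths through distinct common ancestors add.
First cousins share one grandparent pair — two paths of length 4: r = 2·(1/2)^4 = 1/8.

0.125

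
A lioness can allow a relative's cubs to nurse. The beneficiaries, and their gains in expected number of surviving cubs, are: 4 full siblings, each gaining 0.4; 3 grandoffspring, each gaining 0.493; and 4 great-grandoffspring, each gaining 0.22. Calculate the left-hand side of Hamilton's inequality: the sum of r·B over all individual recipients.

r to a full sibling = 0.5 (full sibs share both parents — two paths of length 2: r = 2·(1/2)^2 = 1/2).
r to a grandoffspring = 1/4 (two parent–offspring links: r = (1/2)^2 = 1/4).
r to a great-grandoffspring = 0.125 (three parent–offspring links: r = (1/2)^3 = 1/8).
Summing one r·B term per recipient: 4·0.5·0.4 + 3·0.25·0.493 + 4·0.125·0.22 = 1.27975.

1.27975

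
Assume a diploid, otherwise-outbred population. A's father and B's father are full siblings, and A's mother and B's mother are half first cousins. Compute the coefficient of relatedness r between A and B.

Independent pedigree routes through distinct common ancestors add.
A and B are related in two ways: first cousins through their fathers (r = 1/8) and half second cousins through their mothers (r = 1/64).
r = 1/8 + 1/64 = 0.140625.

0.140625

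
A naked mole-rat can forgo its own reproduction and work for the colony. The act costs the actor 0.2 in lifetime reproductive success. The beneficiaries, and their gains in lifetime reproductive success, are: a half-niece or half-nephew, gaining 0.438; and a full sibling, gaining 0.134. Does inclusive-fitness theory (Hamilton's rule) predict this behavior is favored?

Hamilton's rule: the trait is favored when the sum of r·B over every recipient exceeds the actor's cost C.
r to a half-niece or half-nephew = 1/8 (half-aunt/uncle↔niece/nephew: one path of length 3: r = (1/2)^3 = 1/8).
r to a full sibling = 1/2 (full sibs share both parents — two paths of length 2: r = 2·(1/2)^2 = 1/2).
Summing one r·B term per recipient: 1·0.125·0.438 + 1·0.5·0.134 = 0.12175.
0.12175 < 0.2: the indirect benefit is less than the cost.

No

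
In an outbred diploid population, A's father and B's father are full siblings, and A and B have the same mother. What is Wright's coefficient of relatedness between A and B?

0.375

With two independent routes of shared ancestry, r is the sum of the two contributions.
A and B are related in two ways: first cousins through their fathers (r = 1/8) and half-sibs through their shared mother (r = 1/4).
r = 1/8 + 1/4 = 3/8 = 0.375.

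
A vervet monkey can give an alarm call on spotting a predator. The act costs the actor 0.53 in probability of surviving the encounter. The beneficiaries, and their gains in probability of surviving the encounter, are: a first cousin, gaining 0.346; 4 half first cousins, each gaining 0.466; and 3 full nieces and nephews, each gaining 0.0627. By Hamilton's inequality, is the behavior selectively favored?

No

Hamilton's rule: the trait is favored when the sum of r·B over every recipient exceeds the actor's cost C.
r to a first cousin = 1/8 (first cousins share one grandparent pair — two paths of length 4: r = 2·(1/2)^4 = 1/8).
r to a half first cousin = 0.0625 (half first cousins share one grandparent — one path of length 4: r = (1/2)^4 = 1/16).
r to a full niece or nephew = 0.25 (full aunt/uncle↔niece/nephew: two paths of length 3 through the shared grandparent pair: r = 2·(1/2)^3 = 1/4).
Summing one r·B term per recipient: 1·0.125·0.346 + 4·0.0625·0.466 + 3·0.25·0.0627 = 0.206775.
0.206775 < 0.53: the indirect benefit is less than the cost.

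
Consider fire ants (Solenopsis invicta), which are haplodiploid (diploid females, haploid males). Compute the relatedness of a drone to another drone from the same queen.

Haploid brothers each carry a random half of the queen's diploid genome, so on average they share half: r = 1/2.

0.5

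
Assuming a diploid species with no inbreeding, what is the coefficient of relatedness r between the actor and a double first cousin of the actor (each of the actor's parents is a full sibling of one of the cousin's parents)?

0.25

Each parent–offspring link contributes a factor of 1/2, and independent paths through distinct common ancestors add.
Double first cousins share both grandparent pairs — four paths of length 4: r = 4·(1/2)^4 = 1/4.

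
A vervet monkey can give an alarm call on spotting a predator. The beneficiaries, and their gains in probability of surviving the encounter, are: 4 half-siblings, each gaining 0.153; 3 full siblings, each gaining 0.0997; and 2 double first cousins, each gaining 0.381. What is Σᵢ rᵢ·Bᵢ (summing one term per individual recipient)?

r to a half-sibling = 1/4 (half-sibs share one parent — one path of length 2: r = (1/2)^2 = 1/4).
r to a full sibling = 0.5 (full sibs share both parents — two paths of length 2: r = 2·(1/2)^2 = 1/2).
r to a double first cousin = 1/4 (double first cousins share both grandparent pairs — four paths of length 4: r = 4·(1/2)^4 = 1/4).
Summing one r·B term per recipient: 4·0.25·0.153 + 3·0.5·0.0997 + 2·0.25·0.381 = 0.49305.

0.49305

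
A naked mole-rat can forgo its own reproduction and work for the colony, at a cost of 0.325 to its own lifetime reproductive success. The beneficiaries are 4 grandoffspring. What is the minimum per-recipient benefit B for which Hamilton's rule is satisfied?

r to a grandoffspring = 0.25 (two parent–offspring links: r = (1/2)^2 = 1/4).
Hamilton's rule with n recipients of equal r: n·r·B > C, so B > C/(n·r) = 0.325/(4·0.25) = 0.325.

0.325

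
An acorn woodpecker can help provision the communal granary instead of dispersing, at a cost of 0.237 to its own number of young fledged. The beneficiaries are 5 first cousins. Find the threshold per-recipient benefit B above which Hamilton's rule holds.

0.3792

r to a first cousin = 1/8 (first cousins share one grandparent pair — two paths of length 4: r = 2·(1/2)^4 = 1/8).
Hamilton's rule with n recipients of equal r: n·r·B > C, so B > C/(n·r) = 0.237/(5·0.125) = 0.3792.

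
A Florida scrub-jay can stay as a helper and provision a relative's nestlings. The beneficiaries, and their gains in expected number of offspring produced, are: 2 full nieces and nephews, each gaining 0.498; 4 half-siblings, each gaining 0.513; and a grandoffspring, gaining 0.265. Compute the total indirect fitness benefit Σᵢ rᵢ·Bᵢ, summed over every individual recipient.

0.82825

r to a full niece or nephew = 1/4 (full aunt/uncle↔niece/nephew: two paths of length 3 through the shared grandparent pair: r = 2·(1/2)^3 = 1/4).
r to a half-sibling = 1/4 (half-sibs share one parent — one path of length 2: r = (1/2)^2 = 1/4).
r to a grandoffspring = 1/4 (two parent–offspring links: r = (1/2)^2 = 1/4).
Summing one r·B term per recipient: 2·0.25·0.498 + 4·0.25·0.513 + 1·0.25·0.265 = 0.82825.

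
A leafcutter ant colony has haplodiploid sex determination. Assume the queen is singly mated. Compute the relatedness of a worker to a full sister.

Haplodiploid full sisters inherit their father's entire haploid genome identically (contributing 1/2) and on average half of their mother's contribution (1/2 · 1/2 = 1/4); r = 1/2 + 1/4 = 3/4.

0.75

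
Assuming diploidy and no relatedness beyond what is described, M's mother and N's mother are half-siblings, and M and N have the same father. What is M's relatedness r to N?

0.3125

Independent pedigree routes through distinct common ancestors add.
M and N are related in two ways: half first cousins through their mothers (r = 1/16) and half-sibs through their shared father (r = 1/4).
r = 1/16 + 1/4 = 0.3125.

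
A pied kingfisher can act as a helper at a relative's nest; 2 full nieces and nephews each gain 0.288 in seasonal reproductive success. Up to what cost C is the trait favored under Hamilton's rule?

r to a full niece or nephew = 0.25 (full aunt/uncle↔niece/nephew: two paths of length 3 through the shared grandparent pair: r = 2·(1/2)^3 = 1/4).
Hamilton's rule: n·r·B > C, so the trait is favored while C < n·r·B = 2·0.25·0.288 = 0.144.

0.144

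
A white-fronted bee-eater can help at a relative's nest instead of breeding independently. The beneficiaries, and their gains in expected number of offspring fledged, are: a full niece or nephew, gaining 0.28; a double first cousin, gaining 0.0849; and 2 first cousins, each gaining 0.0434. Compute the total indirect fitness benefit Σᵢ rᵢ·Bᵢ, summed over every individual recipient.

0.102075

r to a full niece or nephew = 0.25 (full aunt/uncle↔niece/nephew: two paths of length 3 through the shared grandparent pair: r = 2·(1/2)^3 = 1/4).
r to a double first cousin = 1/4 (double first cousins share both grandparent pairs — four paths of length 4: r = 4·(1/2)^4 = 1/4).
r to a first cousin = 1/8 (first cousins share one grandparent pair — two paths of length 4: r = 2·(1/2)^4 = 1/8).
Summing one r·B term per recipient: 1·0.25·0.28 + 1·0.25·0.0849 + 2·0.125·0.0434 = 0.102075.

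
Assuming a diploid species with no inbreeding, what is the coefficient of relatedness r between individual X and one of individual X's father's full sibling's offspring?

0.125

Each parent–offspring link contributes a factor of 1/2, and independent paths through distinct common ancestors add.
First cousins share one grandparent pair — two paths of length 4: r = 2·(1/2)^4 = 1/8.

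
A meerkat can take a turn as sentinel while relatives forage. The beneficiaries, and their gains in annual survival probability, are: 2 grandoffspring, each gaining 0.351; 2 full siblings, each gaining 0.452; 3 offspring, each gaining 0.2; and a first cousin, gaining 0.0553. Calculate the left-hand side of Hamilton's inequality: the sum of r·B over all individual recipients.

r to a grandoffspring = 0.25 (two parent–offspring links: r = (1/2)^2 = 1/4).
r to a full sibling = 1/2 (full sibs share both parents — two paths of length 2: r = 2·(1/2)^2 = 1/2).
r to an offspring = 0.5 (one parent–offspring link: r = (1/2)^1 = 1/2).
r to a first cousin = 1/8 (first cousins share one grandparent pair — two paths of length 4: r = 2·(1/2)^4 = 1/8).
Summing one r·B term per recipient: 2·0.25·0.351 + 2·0.5·0.452 + 3·0.5·0.2 + 1·0.125·0.0553 = 0.9344125.

0.9344125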